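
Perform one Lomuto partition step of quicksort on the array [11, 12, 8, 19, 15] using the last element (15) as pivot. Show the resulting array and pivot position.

Lomuto partition with pivot = 15:

Initial array: [11, 12, 8, 19, 15]

arr[0]=11 <= 15: swap with position 0, array becomes [11, 12, 8, 19, 15]
arr[1]=12 <= 15: swap with position 1, array becomes [11, 12, 8, 19, 15]
arr[2]=8 <= 15: swap with position 2, array becomes [11, 12, 8, 19, 15]
arr[3]=19 > 15: no swap

Place pivot at position 3: [11, 12, 8, 15, 19]
Pivot position: 3

After partitioning with pivot 15, the array becomes [11, 12, 8, 15, 19]. The pivot is placed at index 3. All elements to the left of the pivot are <= 15, and all elements to the right are > 15.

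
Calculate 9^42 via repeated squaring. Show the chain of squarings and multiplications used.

Computing 9^42 by squaring (build up from 9^1; each line after the first costs one multiplication):

9^1 = 9
9^2 = (9^1)^2 = 9^2 = 81
9^4 = (9^2)^2 = 81^2 = 6561
9^5 = 9 * 9^4 = 9 * 6561 = 59049
9^10 = (9^5)^2 = 59049^2 = 3486784401
9^20 = (9^10)^2 = 3486784401^2 = 12157665459056928801
9^21 = 9 * 9^20 = 9 * 12157665459056928801 = 109418989131512359209
9^42 = (9^21)^2 = 109418989131512359209^2 = 11972515182562019788602740026717047105681

Result: 11972515182562019788602740026717047105681
Multiplications needed: 7 (7 lines after 9^1)

9^42 = 11972515182562019788602740026717047105681. Using exponentiation by squaring, this requires 7 multiplications. The key idea: if the exponent is even, square the half-power; if odd, multiply by the base once.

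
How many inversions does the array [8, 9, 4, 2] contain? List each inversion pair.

Finding inversions in [8, 9, 4, 2]:

(0, 2): arr[0]=8 > arr[2]=4
(0, 3): arr[0]=8 > arr[3]=2
(1, 2): arr[1]=9 > arr[2]=4
(1, 3): arr[1]=9 > arr[3]=2
(2, 3): arr[2]=4 > arr[3]=2

Total inversions: 5

The array has 5 inversion(s): (0,2), (0,3), (1,2), (1,3), (2,3). Each pair (i,j) satisfies i < j and arr[i] > arr[j].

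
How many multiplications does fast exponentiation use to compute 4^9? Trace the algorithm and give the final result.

Computing 4^9 by squaring (build up from 4^1; each line after the first costs one multiplication):

4^1 = 4
4^2 = (4^1)^2 = 4^2 = 16
4^4 = (4^2)^2 = 16^2 = 256
4^8 = (4^4)^2 = 256^2 = 65536
4^9 = 4 * 4^8 = 4 * 65536 = 262144

Result: 262144
Multiplications needed: 4 (4 lines after 4^1)

4^9 = 262144. Using exponentiation by squaring, this requires 4 multiplications. The key idea: if the exponent is even, square the half-power; if odd, multiply by the base once.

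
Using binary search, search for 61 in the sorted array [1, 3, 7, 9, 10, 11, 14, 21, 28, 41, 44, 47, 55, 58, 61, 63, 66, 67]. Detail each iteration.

Binary search for 61 in [1, 3, 7, 9, 10, 11, 14, 21, 28, 41, 44, 47, 55, 58, 61, 63, 66, 67]:

lo=0, hi=17, mid=8, arr[mid]=28 -> 28 < 61, search right half
lo=9, hi=17, mid=13, arr[mid]=58 -> 58 < 61, search right half
lo=14, hi=17, mid=15, arr[mid]=63 -> 63 > 61, search left half
lo=14, hi=14, mid=14, arr[mid]=61 -> Found target at index 14!

Binary search finds 61 at index 14 after 4 comparisons. The search repeatedly halves the search space by comparing with the middle element.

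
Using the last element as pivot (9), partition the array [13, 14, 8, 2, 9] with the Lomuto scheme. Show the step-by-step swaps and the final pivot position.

Lomuto partition with pivot = 9:

Initial array: [13, 14, 8, 2, 9]

arr[0]=13 > 9: no swap
arr[1]=14 > 9: no swap
arr[2]=8 <= 9: swap with position 0, array becomes [8, 14, 13, 2, 9]
arr[3]=2 <= 9: swap with position 1, array becomes [8, 2, 13, 14, 9]

Place pivot at position 2: [8, 2, 9, 14, 13]
Pivot position: 2

After partitioning with pivot 9, the array becomes [8, 2, 9, 14, 13]. The pivot is placed at index 2. All elements to the left of the pivot are <= 9, and all elements to the right are > 9.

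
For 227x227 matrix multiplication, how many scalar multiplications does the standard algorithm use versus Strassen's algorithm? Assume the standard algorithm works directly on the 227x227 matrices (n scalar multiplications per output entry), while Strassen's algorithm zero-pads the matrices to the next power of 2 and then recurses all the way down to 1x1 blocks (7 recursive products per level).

Matrix multiplication for 227x227 matrices:

Strassen's algorithm requires power-of-2 dimensions. Pad 227x227 to 256x256 (next power of 2).

Standard algorithm: 227^3 = 11697083 multiplications
Strassen's algorithm: 7^(log2(256)) = 7^8 = 5764801 multiplications
Savings: 11697083 - 5764801 = 5932282 multiplications

Standard: 11697083 multiplications (227^3). Strassen: 5764801 multiplications (7^8, after padding to 256x256). Strassen reduces 8 recursive multiplications to 7 at each level.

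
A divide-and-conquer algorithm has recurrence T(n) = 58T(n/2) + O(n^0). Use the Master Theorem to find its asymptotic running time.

Master Theorem for T(n) = 58T(n/2) + O(n^0):

a = 58, b = 2, c = 0
log_b(a) = log_2(58) = 5.8580

Case 1: c = 0 < log_2(58) = 5.8580
T(n) = O(n^(log_2 58))

For T(n) = 58T(n/2) + O(n^0): log_2(58) = 5.8580. This is Case 1 of the Master Theorem (c < log_b(a), work dominated by leaves), giving O(n^(log_2 58)).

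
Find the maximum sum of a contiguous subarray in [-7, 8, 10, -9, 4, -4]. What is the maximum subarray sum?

Using Kadane's algorithm on [-7, 8, 10, -9, 4, -4]:

Scanning through the array:
Position 1 (value 8): max_ending_here = 8, max_so_far = 8
Position 2 (value 10): max_ending_here = 18, max_so_far = 18
Position 3 (value -9): max_ending_here = 9, max_so_far = 18
Position 4 (value 4): max_ending_here = 13, max_so_far = 18
Position 5 (value -4): max_ending_here = 9, max_so_far = 18

Maximum subarray: [8, 10]
Maximum sum: 18

The maximum subarray is [8, 10] with sum 18. This subarray runs from index 1 to index 2.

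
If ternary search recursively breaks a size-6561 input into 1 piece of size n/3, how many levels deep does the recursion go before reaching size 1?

For divide and conquer with division factor 3:

Problem sizes at each level:
Level 0: 6561
Level 1: 2187
Level 2: 729
Level 3: 243
Level 4: 81
Level 5: 27
Level 6: 9
Level 7: 3
Level 8: 1

The root is level 0 and the size-1 base case is level 8 (the tree spans levels 0 through 8, i.e. 9 levels counting the root), so the depth is the number of divisions: log_3(6561) = 8

The recursion tree depth is log_3(6561) = 8. At each level, the problem size is divided by 3, so it takes 8 divisions to reduce to a base case of size 1. The algorithm makes 1 recursive call at each level.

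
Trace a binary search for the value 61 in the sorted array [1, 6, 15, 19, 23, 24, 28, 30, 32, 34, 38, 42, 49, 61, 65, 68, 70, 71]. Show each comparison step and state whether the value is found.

Binary search for 61 in [1, 6, 15, 19, 23, 24, 28, 30, 32, 34, 38, 42, 49, 61, 65, 68, 70, 71]:

lo=0, hi=17, mid=8, arr[mid]=32 -> 32 < 61, search right half
lo=9, hi=17, mid=13, arr[mid]=61 -> Found target at index 13!

Binary search finds 61 at index 13 after 2 comparisons. The search repeatedly halves the search space by comparing with the middle element.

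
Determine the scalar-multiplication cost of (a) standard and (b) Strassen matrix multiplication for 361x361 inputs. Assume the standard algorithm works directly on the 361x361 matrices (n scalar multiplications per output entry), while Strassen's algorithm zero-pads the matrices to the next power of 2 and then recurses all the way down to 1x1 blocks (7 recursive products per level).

Matrix multiplication for 361x361 matrices:

Strassen's algorithm requires power-of-2 dimensions. Pad 361x361 to 512x512 (next power of 2).

Standard algorithm: 361^3 = 47045881 multiplications
Strassen's algorithm: 7^(log2(512)) = 7^9 = 40353607 multiplications
Savings: 47045881 - 40353607 = 6692274 multiplications

Standard: 47045881 multiplications (361^3). Strassen: 40353607 multiplications (7^9, after padding to 512x512). Strassen reduces 8 recursive multiplications to 7 at each level.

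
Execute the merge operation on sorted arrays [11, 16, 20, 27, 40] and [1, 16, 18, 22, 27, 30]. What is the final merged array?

Merging process:

Compare 11 vs 1: take 1 from right. Merged: [1]
Compare 11 vs 16: take 11 from left. Merged: [1, 11]
Compare 16 vs 16: take 16 from left. Merged: [1, 11, 16]
Compare 20 vs 16: take 16 from right. Merged: [1, 11, 16, 16]
Compare 20 vs 18: take 18 from right. Merged: [1, 11, 16, 16, 18]
Compare 20 vs 22: take 20 from left. Merged: [1, 11, 16, 16, 18, 20]
Compare 27 vs 22: take 22 from right. Merged: [1, 11, 16, 16, 18, 20, 22]
Compare 27 vs 27: take 27 from left. Merged: [1, 11, 16, 16, 18, 20, 22, 27]
Compare 40 vs 27: take 27 from right. Merged: [1, 11, 16, 16, 18, 20, 22, 27, 27]
Compare 40 vs 30: take 30 from right. Merged: [1, 11, 16, 16, 18, 20, 22, 27, 27, 30]
Append remaining from left: [40]. Merged: [1, 11, 16, 16, 18, 20, 22, 27, 27, 30, 40]

Final merged array: [1, 11, 16, 16, 18, 20, 22, 27, 27, 30, 40]
Total comparisons: 10

The merged array is [1, 11, 16, 16, 18, 20, 22, 27, 27, 30, 40], requiring 10 comparisons. The merge step runs in O(n) time where n is the total number of elements.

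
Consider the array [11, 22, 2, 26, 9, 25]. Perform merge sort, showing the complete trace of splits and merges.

Merge sort trace:

Split: [11, 22, 2, 26, 9, 25] -> [11, 22, 2] and [26, 9, 25]
  Split: [11, 22, 2] -> [11] and [22, 2]
    Split: [22, 2] -> [22] and [2]
    Merge: [22] + [2] -> [2, 22]
  Merge: [11] + [2, 22] -> [2, 11, 22]
  Split: [26, 9, 25] -> [26] and [9, 25]
    Split: [9, 25] -> [9] and [25]
    Merge: [9] + [25] -> [9, 25]
  Merge: [26] + [9, 25] -> [9, 25, 26]
Merge: [2, 11, 22] + [9, 25, 26] -> [2, 9, 11, 22, 25, 26]

Final sorted array: [2, 9, 11, 22, 25, 26]

The merge sort proceeds by recursively splitting the array and merging sorted halves.
After all merges, the sorted array is [2, 9, 11, 22, 25, 26].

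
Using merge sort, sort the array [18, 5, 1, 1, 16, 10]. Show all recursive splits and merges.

Merge sort trace:

Split: [18, 5, 1, 1, 16, 10] -> [18, 5, 1] and [1, 16, 10]
  Split: [18, 5, 1] -> [18] and [5, 1]
    Split: [5, 1] -> [5] and [1]
    Merge: [5] + [1] -> [1, 5]
  Merge: [18] + [1, 5] -> [1, 5, 18]
  Split: [1, 16, 10] -> [1] and [16, 10]
    Split: [16, 10] -> [16] and [10]
    Merge: [16] + [10] -> [10, 16]
  Merge: [1] + [10, 16] -> [1, 10, 16]
Merge: [1, 5, 18] + [1, 10, 16] -> [1, 1, 5, 10, 16, 18]

Final sorted array: [1, 1, 5, 10, 16, 18]

The merge sort proceeds by recursively splitting the array and merging sorted halves.
After all merges, the sorted array is [1, 1, 5, 10, 16, 18].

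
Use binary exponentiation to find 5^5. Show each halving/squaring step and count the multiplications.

Computing 5^5 by squaring (build up from 5^1; each line after the first costs one multiplication):

5^1 = 5
5^2 = (5^1)^2 = 5^2 = 25
5^4 = (5^2)^2 = 25^2 = 625
5^5 = 5 * 5^4 = 5 * 625 = 3125

Result: 3125
Multiplications needed: 3 (3 lines after 5^1)

5^5 = 3125. Using exponentiation by squaring, this requires 3 multiplications. The key idea: if the exponent is even, square the half-power; if odd, multiply by the base once.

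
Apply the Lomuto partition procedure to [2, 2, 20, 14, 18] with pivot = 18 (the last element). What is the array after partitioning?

Lomuto partition with pivot = 18:

Initial array: [2, 2, 20, 14, 18]

arr[0]=2 <= 18: swap with position 0, array becomes [2, 2, 20, 14, 18]
arr[1]=2 <= 18: swap with position 1, array becomes [2, 2, 20, 14, 18]
arr[2]=20 > 18: no swap
arr[3]=14 <= 18: swap with position 2, array becomes [2, 2, 14, 20, 18]

Place pivot at position 3: [2, 2, 14, 18, 20]
Pivot position: 3

After partitioning with pivot 18, the array becomes [2, 2, 14, 18, 20]. The pivot is placed at index 3. All elements to the left of the pivot are <= 18, and all elements to the right are > 18.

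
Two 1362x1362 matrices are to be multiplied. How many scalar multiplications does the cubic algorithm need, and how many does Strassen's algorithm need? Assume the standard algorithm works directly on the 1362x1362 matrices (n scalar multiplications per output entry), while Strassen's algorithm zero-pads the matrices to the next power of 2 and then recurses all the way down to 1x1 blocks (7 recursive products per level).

Matrix multiplication for 1362x1362 matrices:

Strassen's algorithm requires power-of-2 dimensions. Pad 1362x1362 to 2048x2048 (next power of 2).

Standard algorithm: 1362^3 = 2526569928 multiplications
Strassen's algorithm: 7^(log2(2048)) = 7^11 = 1977326743 multiplications
Savings: 2526569928 - 1977326743 = 549243185 multiplications

Standard: 2526569928 multiplications (1362^3). Strassen: 1977326743 multiplications (7^11, after padding to 2048x2048). Strassen reduces 8 recursive multiplications to 7 at each level.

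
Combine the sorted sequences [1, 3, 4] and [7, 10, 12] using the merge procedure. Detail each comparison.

Merging process:

Compare 1 vs 7: take 1 from left. Merged: [1]
Compare 3 vs 7: take 3 from left. Merged: [1, 3]
Compare 4 vs 7: take 4 from left. Merged: [1, 3, 4]
Append remaining from right: [7, 10, 12]. Merged: [1, 3, 4, 7, 10, 12]

Final merged array: [1, 3, 4, 7, 10, 12]
Total comparisons: 3

The merged array is [1, 3, 4, 7, 10, 12], requiring 3 comparisons. The merge step runs in O(n) time where n is the total number of elements.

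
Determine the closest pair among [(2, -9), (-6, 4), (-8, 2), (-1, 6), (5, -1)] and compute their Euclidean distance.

Computing all pairwise distances among 5 points:

d((2, -9), (-6, 4)) = 15.2643
d((2, -9), (-8, 2)) = 14.8661
d((2, -9), (-1, 6)) = 15.2971
d((2, -9), (5, -1)) = 8.544
d((-6, 4), (-8, 2)) = 2.8284 <-- minimum
d((-6, 4), (-1, 6)) = 5.3852
d((-6, 4), (5, -1)) = 12.083
d((-8, 2), (-1, 6)) = 8.0623
d((-8, 2), (5, -1)) = 13.3417
d((-1, 6), (5, -1)) = 9.2195

Closest pair: (-6, 4) and (-8, 2) with distance 2.8284

The closest pair is (-6, 4) and (-8, 2) with Euclidean distance 2.8284. For 5 points, brute-force pairwise comparison is shown above. For large n, the divide-and-conquer algorithm (sort by x, recurse on halves, check the dividing strip) achieves O(n log n).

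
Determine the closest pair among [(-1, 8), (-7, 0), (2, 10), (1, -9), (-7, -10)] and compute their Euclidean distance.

Computing all pairwise distances among 5 points:

d((-1, 8), (-7, 0)) = 10.0
d((-1, 8), (2, 10)) = 3.6056 <-- minimum
d((-1, 8), (1, -9)) = 17.1172
d((-1, 8), (-7, -10)) = 18.9737
d((-7, 0), (2, 10)) = 13.4536
d((-7, 0), (1, -9)) = 12.0416
d((-7, 0), (-7, -10)) = 10.0
d((2, 10), (1, -9)) = 19.0263
d((2, 10), (-7, -10)) = 21.9317
d((1, -9), (-7, -10)) = 8.0623

Closest pair: (-1, 8) and (2, 10) with distance 3.6056

The closest pair is (-1, 8) and (2, 10) with Euclidean distance 3.6056. For 5 points, brute-force pairwise comparison is shown above. For large n, the divide-and-conquer algorithm (sort by x, recurse on halves, check the dividing strip) achieves O(n log n).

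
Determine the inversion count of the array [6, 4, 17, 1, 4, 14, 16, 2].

Finding inversions in [6, 4, 17, 1, 4, 14, 16, 2]:

(0, 1): arr[0]=6 > arr[1]=4
(0, 3): arr[0]=6 > arr[3]=1
(0, 4): arr[0]=6 > arr[4]=4
(0, 7): arr[0]=6 > arr[7]=2
(1, 3): arr[1]=4 > arr[3]=1
(1, 7): arr[1]=4 > arr[7]=2
(2, 3): arr[2]=17 > arr[3]=1
(2, 4): arr[2]=17 > arr[4]=4
(2, 5): arr[2]=17 > arr[5]=14
(2, 6): arr[2]=17 > arr[6]=16
(2, 7): arr[2]=17 > arr[7]=2
(4, 7): arr[4]=4 > arr[7]=2
(5, 7): arr[5]=14 > arr[7]=2
(6, 7): arr[6]=16 > arr[7]=2

Total inversions: 14

The array has 14 inversion(s): (0,1), (0,3), (0,4), (0,7), (1,3), (1,7), (2,3), (2,4), (2,5), (2,6), (2,7), (4,7), (5,7), (6,7). Each pair (i,j) satisfies i < j and arr[i] > arr[j].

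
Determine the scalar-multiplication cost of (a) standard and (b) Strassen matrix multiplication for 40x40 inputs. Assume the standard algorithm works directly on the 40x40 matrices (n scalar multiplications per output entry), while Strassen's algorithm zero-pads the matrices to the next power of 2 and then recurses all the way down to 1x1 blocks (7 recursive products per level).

Matrix multiplication for 40x40 matrices:

Strassen's algorithm requires power-of-2 dimensions. Pad 40x40 to 64x64 (next power of 2).

Standard algorithm: 40^3 = 64000 multiplications
Strassen's algorithm: 7^(log2(64)) = 7^6 = 117649 multiplications
Difference: 64000 - 117649 = -53649 (Strassen uses MORE here due to padding overhead — for small or just-over-power-of-2 n, padding can outweigh the per-level savings)

Standard: 64000 multiplications (40^3). Strassen: 117649 multiplications (7^6, after padding to 64x64). Strassen reduces 8 recursive multiplications to 7 at each level.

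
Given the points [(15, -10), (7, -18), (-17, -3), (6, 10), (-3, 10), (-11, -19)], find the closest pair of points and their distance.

Computing all pairwise distances among 6 points:

d((15, -10), (7, -18)) = 11.3137
d((15, -10), (-17, -3)) = 32.7567
d((15, -10), (6, 10)) = 21.9317
d((15, -10), (-3, 10)) = 26.9072
d((15, -10), (-11, -19)) = 27.5136
d((7, -18), (-17, -3)) = 28.3019
d((7, -18), (6, 10)) = 28.0179
d((7, -18), (-3, 10)) = 29.7321
d((7, -18), (-11, -19)) = 18.0278
d((-17, -3), (6, 10)) = 26.4197
d((-17, -3), (-3, 10)) = 19.105
d((-17, -3), (-11, -19)) = 17.088
d((6, 10), (-3, 10)) = 9.0 <-- minimum
d((6, 10), (-11, -19)) = 33.6155
d((-3, 10), (-11, -19)) = 30.0832

Closest pair: (6, 10) and (-3, 10) with distance 9.0

The closest pair is (6, 10) and (-3, 10) with Euclidean distance 9.0. For 6 points, brute-force pairwise comparison is shown above. For large n, the divide-and-conquer algorithm (sort by x, recurse on halves, check the dividing strip) achieves O(n log n).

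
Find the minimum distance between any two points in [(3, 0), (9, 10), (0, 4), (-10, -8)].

Computing all pairwise distances among 4 points:

d((3, 0), (9, 10)) = 11.6619
d((3, 0), (0, 4)) = 5.0 <-- minimum
d((3, 0), (-10, -8)) = 15.2643
d((9, 10), (0, 4)) = 10.8167
d((9, 10), (-10, -8)) = 26.1725
d((0, 4), (-10, -8)) = 15.6205

Closest pair: (3, 0) and (0, 4) with distance 5.0

The closest pair is (3, 0) and (0, 4) with Euclidean distance 5.0. For 4 points, brute-force pairwise comparison is shown above. For large n, the divide-and-conquer algorithm (sort by x, recurse on halves, check the dividing strip) achieves O(n log n).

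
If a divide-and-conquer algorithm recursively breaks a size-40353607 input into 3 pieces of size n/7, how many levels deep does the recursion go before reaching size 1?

For divide and conquer with division factor 7:

Problem sizes at each level:
Level 0: 40353607
Level 1: 5764801
Level 2: 823543
Level 3: 117649
Level 4: 16807
Level 5: 2401
Level 6: 343
Level 7: 49
Level 8: 7
Level 9: 1

The root is level 0 and the size-1 base case is level 9 (the tree spans levels 0 through 9, i.e. 10 levels counting the root), so the depth is the number of divisions: log_7(40353607) = 9

The recursion tree depth is log_7(40353607) = 9. At each level, the problem size is divided by 7, so it takes 9 divisions to reduce to a base case of size 1. The algorithm makes 3 recursive calls at each level.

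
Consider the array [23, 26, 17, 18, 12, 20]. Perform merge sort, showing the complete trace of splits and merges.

Merge sort trace:

Split: [23, 26, 17, 18, 12, 20] -> [23, 26, 17] and [18, 12, 20]
  Split: [23, 26, 17] -> [23] and [26, 17]
    Split: [26, 17] -> [26] and [17]
    Merge: [26] + [17] -> [17, 26]
  Merge: [23] + [17, 26] -> [17, 23, 26]
  Split: [18, 12, 20] -> [18] and [12, 20]
    Split: [12, 20] -> [12] and [20]
    Merge: [12] + [20] -> [12, 20]
  Merge: [18] + [12, 20] -> [12, 18, 20]
Merge: [17, 23, 26] + [12, 18, 20] -> [12, 17, 18, 20, 23, 26]

Final sorted array: [12, 17, 18, 20, 23, 26]

The merge sort proceeds by recursively splitting the array and merging sorted halves.
After all merges, the sorted array is [12, 17, 18, 20, 23, 26].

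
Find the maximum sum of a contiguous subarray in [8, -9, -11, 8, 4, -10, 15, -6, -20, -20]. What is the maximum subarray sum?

Using Kadane's algorithm on [8, -9, -11, 8, 4, -10, 15, -6, -20, -20]:

Scanning through the array:
Position 1 (value -9): max_ending_here = -1, max_so_far = 8
Position 2 (value -11): max_ending_here = -11, max_so_far = 8
Position 3 (value 8): max_ending_here = 8, max_so_far = 8
Position 4 (value 4): max_ending_here = 12, max_so_far = 12
Position 5 (value -10): max_ending_here = 2, max_so_far = 12
Position 6 (value 15): max_ending_here = 17, max_so_far = 17
Position 7 (value -6): max_ending_here = 11, max_so_far = 17
Position 8 (value -20): max_ending_here = -9, max_so_far = 17
Position 9 (value -20): max_ending_here = -20, max_so_far = 17

Maximum subarray: [8, 4, -10, 15]
Maximum sum: 17

The maximum subarray is [8, 4, -10, 15] with sum 17. This subarray runs from index 3 to index 6.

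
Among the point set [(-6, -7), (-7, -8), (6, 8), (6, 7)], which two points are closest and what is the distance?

Computing all pairwise distances among 4 points:

d((-6, -7), (-7, -8)) = 1.4142
d((-6, -7), (6, 8)) = 19.2094
d((-6, -7), (6, 7)) = 18.4391
d((-7, -8), (6, 8)) = 20.6155
d((-7, -8), (6, 7)) = 19.8494
d((6, 8), (6, 7)) = 1.0 <-- minimum

Closest pair: (6, 8) and (6, 7) with distance 1.0

The closest pair is (6, 8) and (6, 7) with Euclidean distance 1.0. For 4 points, brute-force pairwise comparison is shown above. For large n, the divide-and-conquer algorithm (sort by x, recurse on halves, check the dividing strip) achieves O(n log n).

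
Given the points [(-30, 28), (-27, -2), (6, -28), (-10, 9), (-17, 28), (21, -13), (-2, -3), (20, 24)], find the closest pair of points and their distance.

Computing all pairwise distances among 8 points:

d((-30, 28), (-27, -2)) = 30.1496
d((-30, 28), (6, -28)) = 66.5733
d((-30, 28), (-10, 9)) = 27.5862
d((-30, 28), (-17, 28)) = 13.0 <-- minimum
d((-30, 28), (21, -13)) = 65.437
d((-30, 28), (-2, -3)) = 41.7732
d((-30, 28), (20, 24)) = 50.1597
d((-27, -2), (6, -28)) = 42.0119
d((-27, -2), (-10, 9)) = 20.2485
d((-27, -2), (-17, 28)) = 31.6228
d((-27, -2), (21, -13)) = 49.2443
d((-27, -2), (-2, -3)) = 25.02
d((-27, -2), (20, 24)) = 53.7122
d((6, -28), (-10, 9)) = 40.3113
d((6, -28), (-17, 28)) = 60.5392
d((6, -28), (21, -13)) = 21.2132
d((6, -28), (-2, -3)) = 26.2488
d((6, -28), (20, 24)) = 53.8516
d((-10, 9), (-17, 28)) = 20.2485
d((-10, 9), (21, -13)) = 38.0132
d((-10, 9), (-2, -3)) = 14.4222
d((-10, 9), (20, 24)) = 33.541
d((-17, 28), (21, -13)) = 55.9017
d((-17, 28), (-2, -3)) = 34.4384
d((-17, 28), (20, 24)) = 37.2156
d((21, -13), (-2, -3)) = 25.0799
d((21, -13), (20, 24)) = 37.0135
d((-2, -3), (20, 24)) = 34.8281

Closest pair: (-30, 28) and (-17, 28) with distance 13.0

The closest pair is (-30, 28) and (-17, 28) with Euclidean distance 13.0. For 8 points, brute-force pairwise comparison is shown above. For large n, the divide-and-conquer algorithm (sort by x, recurse on halves, check the dividing strip) achieves O(n log n).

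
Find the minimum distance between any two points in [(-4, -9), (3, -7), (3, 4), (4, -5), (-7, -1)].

Computing all pairwise distances among 5 points:

d((-4, -9), (3, -7)) = 7.2801
d((-4, -9), (3, 4)) = 14.7648
d((-4, -9), (4, -5)) = 8.9443
d((-4, -9), (-7, -1)) = 8.544
d((3, -7), (3, 4)) = 11.0
d((3, -7), (4, -5)) = 2.2361 <-- minimum
d((3, -7), (-7, -1)) = 11.6619
d((3, 4), (4, -5)) = 9.0554
d((3, 4), (-7, -1)) = 11.1803
d((4, -5), (-7, -1)) = 11.7047

Closest pair: (3, -7) and (4, -5) with distance 2.2361

The closest pair is (3, -7) and (4, -5) with Euclidean distance 2.2361. For 5 points, brute-force pairwise comparison is shown above. For large n, the divide-and-conquer algorithm (sort by x, recurse on halves, check the dividing strip) achieves O(n log n).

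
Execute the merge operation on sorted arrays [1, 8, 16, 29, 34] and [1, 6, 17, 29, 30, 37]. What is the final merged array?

Merging process:

Compare 1 vs 1: take 1 from left. Merged: [1]
Compare 8 vs 1: take 1 from right. Merged: [1, 1]
Compare 8 vs 6: take 6 from right. Merged: [1, 1, 6]
Compare 8 vs 17: take 8 from left. Merged: [1, 1, 6, 8]
Compare 16 vs 17: take 16 from left. Merged: [1, 1, 6, 8, 16]
Compare 29 vs 17: take 17 from right. Merged: [1, 1, 6, 8, 16, 17]
Compare 29 vs 29: take 29 from left. Merged: [1, 1, 6, 8, 16, 17, 29]
Compare 34 vs 29: take 29 from right. Merged: [1, 1, 6, 8, 16, 17, 29, 29]
Compare 34 vs 30: take 30 from right. Merged: [1, 1, 6, 8, 16, 17, 29, 29, 30]
Compare 34 vs 37: take 34 from left. Merged: [1, 1, 6, 8, 16, 17, 29, 29, 30, 34]
Append remaining from right: [37]. Merged: [1, 1, 6, 8, 16, 17, 29, 29, 30, 34, 37]

Final merged array: [1, 1, 6, 8, 16, 17, 29, 29, 30, 34, 37]
Total comparisons: 10

The merged array is [1, 1, 6, 8, 16, 17, 29, 29, 30, 34, 37], requiring 10 comparisons. The merge step runs in O(n) time where n is the total number of elements.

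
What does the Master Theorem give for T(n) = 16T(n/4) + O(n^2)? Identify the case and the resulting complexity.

Master Theorem for T(n) = 16T(n/4) + O(n^2):

a = 16, b = 4, c = 2
log_b(a) = log_4(16) = 2.0000

Case 2: c = 2 = log_4(16) = 2.0000
T(n) = O(n^2 log n) = O(n^2 log n)

For T(n) = 16T(n/4) + O(n^2): log_4(16) = 2.0000. This is Case 2 of the Master Theorem (c = log_b(a), equal work at all levels), giving O(n^2 log n).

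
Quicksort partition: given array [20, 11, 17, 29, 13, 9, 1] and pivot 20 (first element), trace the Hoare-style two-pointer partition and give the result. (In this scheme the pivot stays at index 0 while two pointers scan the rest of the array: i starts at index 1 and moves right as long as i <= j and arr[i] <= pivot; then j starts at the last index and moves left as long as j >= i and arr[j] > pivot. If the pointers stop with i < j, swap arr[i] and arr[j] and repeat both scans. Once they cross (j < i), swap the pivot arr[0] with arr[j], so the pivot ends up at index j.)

Hoare-style two-pointer partition with pivot = 20:

Initial array: [20, 11, 17, 29, 13, 9, 1]

Pointers start at i = 1, j = 6.
i stops at index 3 (arr[3]=29 > 20), j stops at index 6 (arr[6]=1 <= 20): swap arr[3] and arr[6], array becomes [20, 11, 17, 1, 13, 9, 29]
i ends at 6, j ends at 5: the pointers have crossed (j < i), so scanning stops.

Swap pivot arr[0] with arr[5] to place pivot at position 5: [9, 11, 17, 1, 13, 20, 29]
Pivot position: 5

After partitioning with pivot 20, the array becomes [9, 11, 17, 1, 13, 20, 29]. The pivot is placed at index 5. All elements to the left of the pivot are <= 20, and all elements to the right are > 20.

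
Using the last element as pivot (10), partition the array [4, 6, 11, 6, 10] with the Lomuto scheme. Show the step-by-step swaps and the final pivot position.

Lomuto partition with pivot = 10:

Initial array: [4, 6, 11, 6, 10]

arr[0]=4 <= 10: swap with position 0, array becomes [4, 6, 11, 6, 10]
arr[1]=6 <= 10: swap with position 1, array becomes [4, 6, 11, 6, 10]
arr[2]=11 > 10: no swap
arr[3]=6 <= 10: swap with position 2, array becomes [4, 6, 6, 11, 10]

Place pivot at position 3: [4, 6, 6, 10, 11]
Pivot position: 3

After partitioning with pivot 10, the array becomes [4, 6, 6, 10, 11]. The pivot is placed at index 3. All elements to the left of the pivot are <= 10, and all elements to the right are > 10.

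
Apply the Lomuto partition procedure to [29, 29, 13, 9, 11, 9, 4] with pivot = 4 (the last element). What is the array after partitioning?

Lomuto partition with pivot = 4:

Initial array: [29, 29, 13, 9, 11, 9, 4]

arr[0]=29 > 4: no swap
arr[1]=29 > 4: no swap
arr[2]=13 > 4: no swap
arr[3]=9 > 4: no swap
arr[4]=11 > 4: no swap
arr[5]=9 > 4: no swap

Place pivot at position 0: [4, 29, 13, 9, 11, 9, 29]
Pivot position: 0

After partitioning with pivot 4, the array becomes [4, 29, 13, 9, 11, 9, 29]. The pivot is placed at index 0. All elements to the left of the pivot are <= 4, and all elements to the right are > 4.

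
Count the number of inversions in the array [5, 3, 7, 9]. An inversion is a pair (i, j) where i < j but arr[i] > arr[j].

Finding inversions in [5, 3, 7, 9]:

(0, 1): arr[0]=5 > arr[1]=3

Total inversions: 1

The array has 1 inversion(s): (0,1). Each pair (i,j) satisfies i < j and arr[i] > arr[j].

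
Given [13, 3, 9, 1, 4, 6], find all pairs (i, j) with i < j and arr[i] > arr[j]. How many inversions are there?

Finding inversions in [13, 3, 9, 1, 4, 6]:

(0, 1): arr[0]=13 > arr[1]=3
(0, 2): arr[0]=13 > arr[2]=9
(0, 3): arr[0]=13 > arr[3]=1
(0, 4): arr[0]=13 > arr[4]=4
(0, 5): arr[0]=13 > arr[5]=6
(1, 3): arr[1]=3 > arr[3]=1
(2, 3): arr[2]=9 > arr[3]=1
(2, 4): arr[2]=9 > arr[4]=4
(2, 5): arr[2]=9 > arr[5]=6

Total inversions: 9

The array has 9 inversion(s): (0,1), (0,2), (0,3), (0,4), (0,5), (1,3), (2,3), (2,4), (2,5). Each pair (i,j) satisfies i < j and arr[i] > arr[j].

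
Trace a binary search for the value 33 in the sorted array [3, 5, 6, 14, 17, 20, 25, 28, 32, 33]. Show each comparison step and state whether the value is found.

Binary search for 33 in [3, 5, 6, 14, 17, 20, 25, 28, 32, 33]:

lo=0, hi=9, mid=4, arr[mid]=17 -> 17 < 33, search right half
lo=5, hi=9, mid=7, arr[mid]=28 -> 28 < 33, search right half
lo=8, hi=9, mid=8, arr[mid]=32 -> 32 < 33, search right half
lo=9, hi=9, mid=9, arr[mid]=33 -> Found target at index 9!

Binary search finds 33 at index 9 after 4 comparisons. The search repeatedly halves the search space by comparing with the middle element.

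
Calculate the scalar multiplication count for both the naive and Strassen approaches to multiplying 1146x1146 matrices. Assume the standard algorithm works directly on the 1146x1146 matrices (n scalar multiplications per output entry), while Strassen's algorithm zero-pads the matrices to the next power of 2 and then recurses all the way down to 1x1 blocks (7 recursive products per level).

Matrix multiplication for 1146x1146 matrices:

Strassen's algorithm requires power-of-2 dimensions. Pad 1146x1146 to 2048x2048 (next power of 2).

Standard algorithm: 1146^3 = 1505060136 multiplications
Strassen's algorithm: 7^(log2(2048)) = 7^11 = 1977326743 multiplications
Difference: 1505060136 - 1977326743 = -472266607 (Strassen uses MORE here due to padding overhead — for small or just-over-power-of-2 n, padding can outweigh the per-level savings)

Standard: 1505060136 multiplications (1146^3). Strassen: 1977326743 multiplications (7^11, after padding to 2048x2048). Strassen reduces 8 recursive multiplications to 7 at each level.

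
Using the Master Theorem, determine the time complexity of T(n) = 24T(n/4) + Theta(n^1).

Master Theorem for T(n) = 24T(n/4) + O(n^1):

a = 24, b = 4, c = 1
log_b(a) = log_4(24) = 2.2925

Case 1: c = 1 < log_4(24) = 2.2925
T(n) = O(n^(log_4 24))

For T(n) = 24T(n/4) + O(n^1): log_4(24) = 2.2925. This is Case 1 of the Master Theorem (c < log_b(a), work dominated by leaves), giving O(n^(log_4 24)).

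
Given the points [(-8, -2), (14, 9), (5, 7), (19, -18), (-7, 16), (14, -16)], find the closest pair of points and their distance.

Computing all pairwise distances among 6 points:

d((-8, -2), (14, 9)) = 24.5967
d((-8, -2), (5, 7)) = 15.8114
d((-8, -2), (19, -18)) = 31.3847
d((-8, -2), (-7, 16)) = 18.0278
d((-8, -2), (14, -16)) = 26.0768
d((14, 9), (5, 7)) = 9.2195
d((14, 9), (19, -18)) = 27.4591
d((14, 9), (-7, 16)) = 22.1359
d((14, 9), (14, -16)) = 25.0
d((5, 7), (19, -18)) = 28.6531
d((5, 7), (-7, 16)) = 15.0
d((5, 7), (14, -16)) = 24.6982
d((19, -18), (-7, 16)) = 42.8019
d((19, -18), (14, -16)) = 5.3852 <-- minimum
d((-7, 16), (14, -16)) = 38.2753

Closest pair: (19, -18) and (14, -16) with distance 5.3852

The closest pair is (19, -18) and (14, -16) with Euclidean distance 5.3852. For 6 points, brute-force pairwise comparison is shown above. For large n, the divide-and-conquer algorithm (sort by x, recurse on halves, check the dividing strip) achieves O(n log n).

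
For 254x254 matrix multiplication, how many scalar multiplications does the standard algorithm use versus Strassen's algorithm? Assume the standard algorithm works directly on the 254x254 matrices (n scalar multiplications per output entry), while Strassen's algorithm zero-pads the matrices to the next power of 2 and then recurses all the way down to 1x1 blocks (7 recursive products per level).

Matrix multiplication for 254x254 matrices:

Strassen's algorithm requires power-of-2 dimensions. Pad 254x254 to 256x256 (next power of 2).

Standard algorithm: 254^3 = 16387064 multiplications
Strassen's algorithm: 7^(log2(256)) = 7^8 = 5764801 multiplications
Savings: 16387064 - 5764801 = 10622263 multiplications

Standard: 16387064 multiplications (254^3). Strassen: 5764801 multiplications (7^8, after padding to 256x256). Strassen reduces 8 recursive multiplications to 7 at each level.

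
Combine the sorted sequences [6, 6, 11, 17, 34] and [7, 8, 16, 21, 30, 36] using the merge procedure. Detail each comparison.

Merging process:

Compare 6 vs 7: take 6 from left. Merged: [6]
Compare 6 vs 7: take 6 from left. Merged: [6, 6]
Compare 11 vs 7: take 7 from right. Merged: [6, 6, 7]
Compare 11 vs 8: take 8 from right. Merged: [6, 6, 7, 8]
Compare 11 vs 16: take 11 from left. Merged: [6, 6, 7, 8, 11]
Compare 17 vs 16: take 16 from right. Merged: [6, 6, 7, 8, 11, 16]
Compare 17 vs 21: take 17 from left. Merged: [6, 6, 7, 8, 11, 16, 17]
Compare 34 vs 21: take 21 from right. Merged: [6, 6, 7, 8, 11, 16, 17, 21]
Compare 34 vs 30: take 30 from right. Merged: [6, 6, 7, 8, 11, 16, 17, 21, 30]
Compare 34 vs 36: take 34 from left. Merged: [6, 6, 7, 8, 11, 16, 17, 21, 30, 34]
Append remaining from right: [36]. Merged: [6, 6, 7, 8, 11, 16, 17, 21, 30, 34, 36]

Final merged array: [6, 6, 7, 8, 11, 16, 17, 21, 30, 34, 36]
Total comparisons: 10

The merged array is [6, 6, 7, 8, 11, 16, 17, 21, 30, 34, 36], requiring 10 comparisons. The merge step runs in O(n) time where n is the total number of elements.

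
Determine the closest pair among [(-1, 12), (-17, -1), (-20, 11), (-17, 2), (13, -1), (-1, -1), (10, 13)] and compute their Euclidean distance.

Computing all pairwise distances among 7 points:

d((-1, 12), (-17, -1)) = 20.6155
d((-1, 12), (-20, 11)) = 19.0263
d((-1, 12), (-17, 2)) = 18.868
d((-1, 12), (13, -1)) = 19.105
d((-1, 12), (-1, -1)) = 13.0
d((-1, 12), (10, 13)) = 11.0454
d((-17, -1), (-20, 11)) = 12.3693
d((-17, -1), (-17, 2)) = 3.0 <-- minimum
d((-17, -1), (13, -1)) = 30.0
d((-17, -1), (-1, -1)) = 16.0
d((-17, -1), (10, 13)) = 30.4138
d((-20, 11), (-17, 2)) = 9.4868
d((-20, 11), (13, -1)) = 35.1141
d((-20, 11), (-1, -1)) = 22.4722
d((-20, 11), (10, 13)) = 30.0666
d((-17, 2), (13, -1)) = 30.1496
d((-17, 2), (-1, -1)) = 16.2788
d((-17, 2), (10, 13)) = 29.1548
d((13, -1), (-1, -1)) = 14.0
d((13, -1), (10, 13)) = 14.3178
d((-1, -1), (10, 13)) = 17.8045

Closest pair: (-17, -1) and (-17, 2) with distance 3.0

The closest pair is (-17, -1) and (-17, 2) with Euclidean distance 3.0. For 7 points, brute-force pairwise comparison is shown above. For large n, the divide-and-conquer algorithm (sort by x, recurse on halves, check the dividing strip) achieves O(n log n).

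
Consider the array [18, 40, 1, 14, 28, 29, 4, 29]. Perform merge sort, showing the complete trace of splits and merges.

Merge sort trace:

Split: [18, 40, 1, 14, 28, 29, 4, 29] -> [18, 40, 1, 14] and [28, 29, 4, 29]
  Split: [18, 40, 1, 14] -> [18, 40] and [1, 14]
    Split: [18, 40] -> [18] and [40]
    Merge: [18] + [40] -> [18, 40]
    Split: [1, 14] -> [1] and [14]
    Merge: [1] + [14] -> [1, 14]
  Merge: [18, 40] + [1, 14] -> [1, 14, 18, 40]
  Split: [28, 29, 4, 29] -> [28, 29] and [4, 29]
    Split: [28, 29] -> [28] and [29]
    Merge: [28] + [29] -> [28, 29]
    Split: [4, 29] -> [4] and [29]
    Merge: [4] + [29] -> [4, 29]
  Merge: [28, 29] + [4, 29] -> [4, 28, 29, 29]
Merge: [1, 14, 18, 40] + [4, 28, 29, 29] -> [1, 4, 14, 18, 28, 29, 29, 40]

Final sorted array: [1, 4, 14, 18, 28, 29, 29, 40]

The merge sort proceeds by recursively splitting the array and merging sorted halves.
After all merges, the sorted array is [1, 4, 14, 18, 28, 29, 29, 40].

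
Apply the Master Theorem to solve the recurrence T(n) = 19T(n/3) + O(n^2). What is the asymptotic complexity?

Master Theorem for T(n) = 19T(n/3) + O(n^2):

a = 19, b = 3, c = 2
log_b(a) = log_3(19) = 2.6801

Case 1: c = 2 < log_3(19) = 2.6801
T(n) = O(n^(log_3 19))

For T(n) = 19T(n/3) + O(n^2): log_3(19) = 2.6801. This is Case 1 of the Master Theorem (c < log_b(a), work dominated by leaves), giving O(n^(log_3 19)).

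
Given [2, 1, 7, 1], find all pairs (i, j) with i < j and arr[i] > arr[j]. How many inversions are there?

Finding inversions in [2, 1, 7, 1]:

(0, 1): arr[0]=2 > arr[1]=1
(0, 3): arr[0]=2 > arr[3]=1
(2, 3): arr[2]=7 > arr[3]=1

Total inversions: 3

The array has 3 inversion(s): (0,1), (0,3), (2,3). Each pair (i,j) satisfies i < j and arr[i] > arr[j].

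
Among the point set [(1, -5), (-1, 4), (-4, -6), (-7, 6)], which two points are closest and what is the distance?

Computing all pairwise distances among 4 points:

d((1, -5), (-1, 4)) = 9.2195
d((1, -5), (-4, -6)) = 5.099 <-- minimum
d((1, -5), (-7, 6)) = 13.6015
d((-1, 4), (-4, -6)) = 10.4403
d((-1, 4), (-7, 6)) = 6.3246
d((-4, -6), (-7, 6)) = 12.3693

Closest pair: (1, -5) and (-4, -6) with distance 5.099

The closest pair is (1, -5) and (-4, -6) with Euclidean distance 5.099. For 4 points, brute-force pairwise comparison is shown above. For large n, the divide-and-conquer algorithm (sort by x, recurse on halves, check the dividing strip) achieves O(n log n).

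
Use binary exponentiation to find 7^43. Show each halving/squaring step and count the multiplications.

Computing 7^43 by squaring (build up from 7^1; each line after the first costs one multiplication):

7^1 = 7
7^2 = (7^1)^2 = 7^2 = 49
7^4 = (7^2)^2 = 49^2 = 2401
7^5 = 7 * 7^4 = 7 * 2401 = 16807
7^10 = (7^5)^2 = 16807^2 = 282475249
7^20 = (7^10)^2 = 282475249^2 = 79792266297612001
7^21 = 7 * 7^20 = 7 * 79792266297612001 = 558545864083284007
7^42 = (7^21)^2 = 558545864083284007^2 = 311973482284542371301330321821976049
7^43 = 7 * 7^42 = 7 * 311973482284542371301330321821976049 = 2183814375991796599109312252753832343

Result: 2183814375991796599109312252753832343
Multiplications needed: 8 (8 lines after 7^1)

7^43 = 2183814375991796599109312252753832343. Using exponentiation by squaring, this requires 8 multiplications. The key idea: if the exponent is even, square the half-power; if odd, multiply by the base once.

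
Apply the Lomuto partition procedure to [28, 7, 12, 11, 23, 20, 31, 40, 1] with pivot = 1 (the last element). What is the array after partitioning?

Lomuto partition with pivot = 1:

Initial array: [28, 7, 12, 11, 23, 20, 31, 40, 1]

arr[0]=28 > 1: no swap
arr[1]=7 > 1: no swap
arr[2]=12 > 1: no swap
arr[3]=11 > 1: no swap
arr[4]=23 > 1: no swap
arr[5]=20 > 1: no swap
arr[6]=31 > 1: no swap
arr[7]=40 > 1: no swap

Place pivot at position 0: [1, 7, 12, 11, 23, 20, 31, 40, 28]
Pivot position: 0

After partitioning with pivot 1, the array becomes [1, 7, 12, 11, 23, 20, 31, 40, 28]. The pivot is placed at index 0. All elements to the left of the pivot are <= 1, and all elements to the right are > 1.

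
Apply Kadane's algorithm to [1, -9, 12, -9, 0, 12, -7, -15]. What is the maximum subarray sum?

Using Kadane's algorithm on [1, -9, 12, -9, 0, 12, -7, -15]:

Scanning through the array:
Position 1 (value -9): max_ending_here = -8, max_so_far = 1
Position 2 (value 12): max_ending_here = 12, max_so_far = 12
Position 3 (value -9): max_ending_here = 3, max_so_far = 12
Position 4 (value 0): max_ending_here = 3, max_so_far = 12
Position 5 (value 12): max_ending_here = 15, max_so_far = 15
Position 6 (value -7): max_ending_here = 8, max_so_far = 15
Position 7 (value -15): max_ending_here = -7, max_so_far = 15

Maximum subarray: [12, -9, 0, 12]
Maximum sum: 15

The maximum subarray is [12, -9, 0, 12] with sum 15. This subarray runs from index 2 to index 5.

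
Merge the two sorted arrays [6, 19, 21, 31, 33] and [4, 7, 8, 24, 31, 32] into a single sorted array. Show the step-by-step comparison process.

Merging process:

Compare 6 vs 4: take 4 from right. Merged: [4]
Compare 6 vs 7: take 6 from left. Merged: [4, 6]
Compare 19 vs 7: take 7 from right. Merged: [4, 6, 7]
Compare 19 vs 8: take 8 from right. Merged: [4, 6, 7, 8]
Compare 19 vs 24: take 19 from left. Merged: [4, 6, 7, 8, 19]
Compare 21 vs 24: take 21 from left. Merged: [4, 6, 7, 8, 19, 21]
Compare 31 vs 24: take 24 from right. Merged: [4, 6, 7, 8, 19, 21, 24]
Compare 31 vs 31: take 31 from left. Merged: [4, 6, 7, 8, 19, 21, 24, 31]
Compare 33 vs 31: take 31 from right. Merged: [4, 6, 7, 8, 19, 21, 24, 31, 31]
Compare 33 vs 32: take 32 from right. Merged: [4, 6, 7, 8, 19, 21, 24, 31, 31, 32]
Append remaining from left: [33]. Merged: [4, 6, 7, 8, 19, 21, 24, 31, 31, 32, 33]

Final merged array: [4, 6, 7, 8, 19, 21, 24, 31, 31, 32, 33]
Total comparisons: 10

The merged array is [4, 6, 7, 8, 19, 21, 24, 31, 31, 32, 33], requiring 10 comparisons. The merge step runs in O(n) time where n is the total number of elements.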